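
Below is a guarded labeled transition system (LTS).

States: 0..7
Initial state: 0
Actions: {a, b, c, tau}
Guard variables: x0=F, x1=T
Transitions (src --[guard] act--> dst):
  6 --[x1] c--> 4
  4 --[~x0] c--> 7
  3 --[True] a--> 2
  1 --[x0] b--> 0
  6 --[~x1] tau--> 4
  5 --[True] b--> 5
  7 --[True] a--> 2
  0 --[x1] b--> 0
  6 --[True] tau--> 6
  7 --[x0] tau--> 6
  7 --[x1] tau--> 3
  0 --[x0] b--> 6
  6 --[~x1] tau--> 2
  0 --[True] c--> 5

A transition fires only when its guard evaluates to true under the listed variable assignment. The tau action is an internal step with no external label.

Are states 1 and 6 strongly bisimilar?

Compute ~ classes (split until stable):
  round 0: {{0,1,2,3,4,5,6,7}}
  round 1: {{0},{1,2},{3},{4},{5},{6},{7}}
stable after 2 split(s): 7 block(s)
class of 1: {1,2}; class of 6: {6}

Answer: NOT BISIMILAR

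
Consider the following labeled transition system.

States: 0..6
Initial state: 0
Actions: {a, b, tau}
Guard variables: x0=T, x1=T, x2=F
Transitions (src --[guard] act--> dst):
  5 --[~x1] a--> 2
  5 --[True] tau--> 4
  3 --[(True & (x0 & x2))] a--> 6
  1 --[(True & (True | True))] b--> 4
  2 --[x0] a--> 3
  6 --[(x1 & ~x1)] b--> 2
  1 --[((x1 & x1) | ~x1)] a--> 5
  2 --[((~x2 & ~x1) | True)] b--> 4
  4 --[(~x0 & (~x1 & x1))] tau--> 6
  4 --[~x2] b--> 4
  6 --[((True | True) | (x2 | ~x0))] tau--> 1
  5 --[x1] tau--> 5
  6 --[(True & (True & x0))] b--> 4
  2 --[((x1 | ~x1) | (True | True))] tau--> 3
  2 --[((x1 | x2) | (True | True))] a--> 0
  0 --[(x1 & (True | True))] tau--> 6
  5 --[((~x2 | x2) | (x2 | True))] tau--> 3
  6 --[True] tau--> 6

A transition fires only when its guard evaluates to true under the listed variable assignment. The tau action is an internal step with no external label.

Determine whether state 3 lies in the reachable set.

Answer: REACHABLE

Trace:
After dropping false guards: 14 live edges.
Layer 0: {0}
Layer 1: {6}  total {0,6}
Layer 2: {1,4}  total {0,1,4,6}
Layer 3: {5}  total {0,1,4,5,6}
Layer 4: {3}  total {0,1,3,4,5,6}
R = {0,1,3,4,5,6}
trace reaching 3: tau·tau·a·tau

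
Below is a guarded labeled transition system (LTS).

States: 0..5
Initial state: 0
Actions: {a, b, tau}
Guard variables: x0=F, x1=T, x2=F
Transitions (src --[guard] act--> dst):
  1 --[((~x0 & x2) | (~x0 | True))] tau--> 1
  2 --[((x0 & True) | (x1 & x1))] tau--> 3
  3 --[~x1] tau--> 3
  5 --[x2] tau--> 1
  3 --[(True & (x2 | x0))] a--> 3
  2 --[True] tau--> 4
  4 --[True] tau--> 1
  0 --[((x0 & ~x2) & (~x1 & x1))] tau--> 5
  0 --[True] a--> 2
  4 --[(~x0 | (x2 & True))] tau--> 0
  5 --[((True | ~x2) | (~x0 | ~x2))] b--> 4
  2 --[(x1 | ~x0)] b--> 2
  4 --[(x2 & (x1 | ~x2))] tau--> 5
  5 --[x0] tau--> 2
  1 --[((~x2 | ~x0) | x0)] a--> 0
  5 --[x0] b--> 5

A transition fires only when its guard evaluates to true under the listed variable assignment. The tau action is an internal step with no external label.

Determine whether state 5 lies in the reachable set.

9 transition(s) survive guard evaluation.
L0 = {0}
L1 = {2}  total {0,2}
L2 = {3,4}  total {0,2,3,4}
L3 = {1}  total {0,1,2,3,4}
Reachable = {0,1,2,3,4}

Answer: UNREACHABLE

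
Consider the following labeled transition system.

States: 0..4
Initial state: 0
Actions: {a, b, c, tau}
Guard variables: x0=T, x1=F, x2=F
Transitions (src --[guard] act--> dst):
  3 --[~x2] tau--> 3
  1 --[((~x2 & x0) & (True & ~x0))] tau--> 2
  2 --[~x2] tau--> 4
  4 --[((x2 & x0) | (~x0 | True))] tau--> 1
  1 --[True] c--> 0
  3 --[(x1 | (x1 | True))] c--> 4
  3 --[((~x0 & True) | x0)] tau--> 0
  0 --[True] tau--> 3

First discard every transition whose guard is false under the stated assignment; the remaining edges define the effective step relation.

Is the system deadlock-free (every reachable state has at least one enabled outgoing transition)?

Answer: DEADLOCK-FREE

Analysis:
Reachable = {0,1,3,4}
  0: tau→3  [1 out]
  1: c→0  [1 out]
  3: c→4  tau→0  tau→3  [3 out]
  4: tau→1  [1 out]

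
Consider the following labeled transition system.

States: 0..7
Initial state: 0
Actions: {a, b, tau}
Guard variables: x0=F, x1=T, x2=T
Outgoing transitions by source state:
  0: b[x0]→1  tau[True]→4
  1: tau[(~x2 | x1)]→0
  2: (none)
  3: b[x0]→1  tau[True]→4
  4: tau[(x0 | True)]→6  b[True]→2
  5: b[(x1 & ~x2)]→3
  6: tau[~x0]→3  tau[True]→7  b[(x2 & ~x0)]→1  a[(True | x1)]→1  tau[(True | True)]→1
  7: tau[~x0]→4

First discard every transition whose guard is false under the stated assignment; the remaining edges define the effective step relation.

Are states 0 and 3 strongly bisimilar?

Compute ~ classes (split until stable):
  P[0] = {{0,1,2,3,4,5,6,7}}
  P[1] = {{0,1,3,7},{2,5},{4},{6}}
  P[2] = {{0,3,7},{1},{2,5},{4},{6}}
5 equivalence class(es) (converged in 3)
[0]={0,3,7}  [3]={0,3,7}

Answer: BISIMILAR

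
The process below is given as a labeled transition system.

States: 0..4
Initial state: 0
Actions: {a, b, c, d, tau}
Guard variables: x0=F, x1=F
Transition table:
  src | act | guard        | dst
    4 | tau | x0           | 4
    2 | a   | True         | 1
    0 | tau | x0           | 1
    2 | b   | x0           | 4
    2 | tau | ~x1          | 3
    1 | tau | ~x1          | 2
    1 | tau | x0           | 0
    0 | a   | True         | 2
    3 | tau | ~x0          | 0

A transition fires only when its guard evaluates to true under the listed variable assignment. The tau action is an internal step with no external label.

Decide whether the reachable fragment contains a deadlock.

R = {0,1,2,3}
  0: a→2  [deg 1]
  1: tau→2  [deg 1]
  2: a→1  tau→3  [deg 2]
  3: tau→0  [deg 1]

Answer: DEADLOCK-FREE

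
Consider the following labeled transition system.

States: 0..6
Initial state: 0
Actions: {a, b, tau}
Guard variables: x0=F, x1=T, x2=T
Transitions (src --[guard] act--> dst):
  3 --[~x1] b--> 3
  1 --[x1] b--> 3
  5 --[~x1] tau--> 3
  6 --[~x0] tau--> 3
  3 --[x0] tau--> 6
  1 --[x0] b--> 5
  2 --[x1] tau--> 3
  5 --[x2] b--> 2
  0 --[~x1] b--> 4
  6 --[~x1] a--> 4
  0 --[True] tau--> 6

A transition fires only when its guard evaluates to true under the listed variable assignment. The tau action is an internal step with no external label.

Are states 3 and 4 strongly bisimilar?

Compute ~ classes (split until stable):
  round 0: {{0,1,2,3,4,5,6}}
  round 1: {{0,2,6},{1,5},{3,4}}
  round 2: {{0},{1},{2,6},{3,4},{5}}
Fixed point at round 3; 5 class(es).
[3]={3,4}  [4]={3,4}

Answer: BISIMILAR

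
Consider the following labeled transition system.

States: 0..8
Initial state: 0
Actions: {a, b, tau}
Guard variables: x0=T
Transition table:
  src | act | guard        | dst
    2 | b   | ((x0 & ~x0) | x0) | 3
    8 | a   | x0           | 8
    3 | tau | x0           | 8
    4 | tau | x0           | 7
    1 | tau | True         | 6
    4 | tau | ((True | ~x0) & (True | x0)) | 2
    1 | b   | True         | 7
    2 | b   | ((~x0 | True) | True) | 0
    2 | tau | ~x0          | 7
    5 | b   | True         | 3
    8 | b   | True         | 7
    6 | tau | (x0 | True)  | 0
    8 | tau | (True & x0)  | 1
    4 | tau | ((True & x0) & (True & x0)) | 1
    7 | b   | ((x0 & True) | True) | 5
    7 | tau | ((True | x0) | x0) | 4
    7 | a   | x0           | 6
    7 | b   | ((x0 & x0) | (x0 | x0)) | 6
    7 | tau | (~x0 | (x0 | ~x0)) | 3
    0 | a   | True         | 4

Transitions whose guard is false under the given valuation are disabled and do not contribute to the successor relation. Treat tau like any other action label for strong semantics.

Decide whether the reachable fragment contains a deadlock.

Answer: DEADLOCK-FREE

Analysis:
Reachable = {0,1,2,3,4,5,6,7,8}
  0: a→4  [1 exit(s)]
  1: b→7  tau→6  [2 exit(s)]
  2: b→0  b→3  [2 exit(s)]
  3: tau→8  [1 exit(s)]
  4: tau→1  tau→2  tau→7  [3 exit(s)]
  5: b→3  [1 exit(s)]
  6: tau→0  [1 exit(s)]
  7: a→6  b→5  b→6  tau→3  tau→4  [5 exit(s)]
  8: a→8  b→7  tau→1  [3 exit(s)]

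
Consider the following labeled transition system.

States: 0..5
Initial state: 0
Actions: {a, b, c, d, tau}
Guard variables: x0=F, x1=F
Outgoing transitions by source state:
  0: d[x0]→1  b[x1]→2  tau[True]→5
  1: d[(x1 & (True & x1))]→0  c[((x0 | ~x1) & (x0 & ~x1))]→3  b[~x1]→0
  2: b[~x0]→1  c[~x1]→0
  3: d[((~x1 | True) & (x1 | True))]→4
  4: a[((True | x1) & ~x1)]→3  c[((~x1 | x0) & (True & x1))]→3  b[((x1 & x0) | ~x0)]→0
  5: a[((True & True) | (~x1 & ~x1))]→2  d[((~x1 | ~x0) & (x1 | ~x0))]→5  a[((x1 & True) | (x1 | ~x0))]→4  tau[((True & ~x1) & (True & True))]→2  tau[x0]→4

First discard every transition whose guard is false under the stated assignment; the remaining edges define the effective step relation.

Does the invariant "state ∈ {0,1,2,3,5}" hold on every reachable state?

Answer: INVARIANT VIOLATED at state 4

Analysis:
Inv-set: {0,1,2,3,5}
Reach set: {0,1,2,3,4,5}
  0: safe
  1: safe
  2: safe
  3: safe
  4: VIOLATES
  5: safe
witness against invariant: tau·a → 4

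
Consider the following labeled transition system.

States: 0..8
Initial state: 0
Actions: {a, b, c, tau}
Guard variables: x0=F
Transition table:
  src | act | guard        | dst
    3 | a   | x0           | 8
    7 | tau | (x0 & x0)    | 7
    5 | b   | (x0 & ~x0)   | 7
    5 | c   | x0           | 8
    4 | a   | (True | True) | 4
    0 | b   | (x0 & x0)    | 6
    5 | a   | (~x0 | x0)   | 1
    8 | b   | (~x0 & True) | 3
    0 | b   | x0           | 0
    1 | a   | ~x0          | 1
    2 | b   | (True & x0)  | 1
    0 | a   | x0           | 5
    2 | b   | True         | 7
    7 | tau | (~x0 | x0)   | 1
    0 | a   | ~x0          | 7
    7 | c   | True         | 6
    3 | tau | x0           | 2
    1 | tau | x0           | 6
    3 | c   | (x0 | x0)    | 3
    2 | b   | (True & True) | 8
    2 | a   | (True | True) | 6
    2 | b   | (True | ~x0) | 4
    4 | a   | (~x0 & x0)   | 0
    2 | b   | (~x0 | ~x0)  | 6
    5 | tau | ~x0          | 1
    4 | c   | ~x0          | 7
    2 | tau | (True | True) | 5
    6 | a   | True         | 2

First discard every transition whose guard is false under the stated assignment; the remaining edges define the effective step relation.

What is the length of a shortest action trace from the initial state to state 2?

Layered search for 2:
  Layer 0: {0}
  Layer 1: {7}
  Layer 2: {1,6}
  Layer 3: {2}
first hit 2 at d=3 via a·c·a

Answer: 3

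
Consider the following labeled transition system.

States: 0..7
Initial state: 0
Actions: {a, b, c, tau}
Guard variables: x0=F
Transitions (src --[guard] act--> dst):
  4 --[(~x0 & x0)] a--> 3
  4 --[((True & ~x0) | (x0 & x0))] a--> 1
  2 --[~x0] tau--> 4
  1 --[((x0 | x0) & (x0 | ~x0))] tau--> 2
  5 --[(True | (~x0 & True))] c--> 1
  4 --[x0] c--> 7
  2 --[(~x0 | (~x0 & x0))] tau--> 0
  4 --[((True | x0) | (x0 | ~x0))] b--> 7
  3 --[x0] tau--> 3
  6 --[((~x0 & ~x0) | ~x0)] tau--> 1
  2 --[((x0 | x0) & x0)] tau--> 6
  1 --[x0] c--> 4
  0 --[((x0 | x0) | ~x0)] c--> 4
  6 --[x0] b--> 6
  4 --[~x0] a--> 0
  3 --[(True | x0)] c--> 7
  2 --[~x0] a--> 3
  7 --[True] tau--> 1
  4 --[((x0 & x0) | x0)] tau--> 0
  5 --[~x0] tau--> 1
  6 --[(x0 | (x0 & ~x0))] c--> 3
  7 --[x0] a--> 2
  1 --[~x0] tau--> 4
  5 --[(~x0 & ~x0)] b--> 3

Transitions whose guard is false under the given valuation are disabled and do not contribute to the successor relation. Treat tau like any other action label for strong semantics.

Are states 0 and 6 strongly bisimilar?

Bisimulation quotient by refinement:
  round 0: {{0,1,2,3,4,5,6,7}}
  round 1: {{0,3},{1,6,7},{2},{4},{5}}
  round 2: {{0},{1},{2},{3},{4},{5},{6,7}}
7 equivalence class(es) (converged in 3)
[0]={0}  [6]={6,7}

Answer: NOT BISIMILAR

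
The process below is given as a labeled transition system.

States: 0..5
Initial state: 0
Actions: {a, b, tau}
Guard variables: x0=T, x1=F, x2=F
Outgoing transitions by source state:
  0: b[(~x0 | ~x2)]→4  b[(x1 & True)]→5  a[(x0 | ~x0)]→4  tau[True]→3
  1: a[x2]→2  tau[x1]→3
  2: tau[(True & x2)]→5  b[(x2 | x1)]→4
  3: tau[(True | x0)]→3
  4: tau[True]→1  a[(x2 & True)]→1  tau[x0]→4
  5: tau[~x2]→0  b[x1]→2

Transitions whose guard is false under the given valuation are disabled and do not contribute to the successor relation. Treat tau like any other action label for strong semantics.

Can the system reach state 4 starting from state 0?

7 transition(s) survive guard evaluation.
Layer 0: {0}
Layer 1: {3,4}  now seen {0,3,4}
Layer 2: {1}  now seen {0,1,3,4}
Reachable = {0,1,3,4}
trace reaching 4: b

Answer: REACHABLE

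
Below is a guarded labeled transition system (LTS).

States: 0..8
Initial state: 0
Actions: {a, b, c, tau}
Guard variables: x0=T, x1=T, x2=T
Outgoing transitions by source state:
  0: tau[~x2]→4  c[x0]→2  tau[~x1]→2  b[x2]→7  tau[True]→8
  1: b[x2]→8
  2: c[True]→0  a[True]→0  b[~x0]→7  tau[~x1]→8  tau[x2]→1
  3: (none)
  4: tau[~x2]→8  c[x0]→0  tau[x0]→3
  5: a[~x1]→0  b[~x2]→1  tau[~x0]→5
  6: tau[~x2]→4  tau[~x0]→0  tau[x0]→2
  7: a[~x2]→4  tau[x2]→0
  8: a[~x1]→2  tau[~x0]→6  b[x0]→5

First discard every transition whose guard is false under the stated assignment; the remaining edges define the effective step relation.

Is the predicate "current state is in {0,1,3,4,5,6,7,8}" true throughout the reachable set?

Answer: INVARIANT VIOLATED at state 2

Analysis:
Inv-set: {0,1,3,4,5,6,7,8}
Reachable = {0,1,2,5,7,8}
  0: ok
  1: ok
  2: VIOLATES
  5: ok
  7: ok
  8: ok
counterexample path to 2: c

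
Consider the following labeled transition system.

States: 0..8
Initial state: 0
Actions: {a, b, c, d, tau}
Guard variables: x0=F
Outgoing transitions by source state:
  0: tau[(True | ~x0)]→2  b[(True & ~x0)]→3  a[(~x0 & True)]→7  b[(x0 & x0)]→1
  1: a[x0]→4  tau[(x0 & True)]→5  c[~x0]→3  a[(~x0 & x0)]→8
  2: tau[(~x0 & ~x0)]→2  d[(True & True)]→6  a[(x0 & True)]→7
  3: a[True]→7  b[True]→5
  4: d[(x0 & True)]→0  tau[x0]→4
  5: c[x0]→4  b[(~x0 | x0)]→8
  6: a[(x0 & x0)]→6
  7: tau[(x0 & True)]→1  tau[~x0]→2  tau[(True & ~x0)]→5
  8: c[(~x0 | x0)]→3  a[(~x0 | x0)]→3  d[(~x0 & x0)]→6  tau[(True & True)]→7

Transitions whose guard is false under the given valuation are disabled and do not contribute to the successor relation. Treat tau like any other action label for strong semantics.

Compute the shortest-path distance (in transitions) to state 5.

Answer: 2

Working:
Layered search for 5:
  Layer 0: {0}
  Layer 1: {2,3,7}
  Layer 2: {5,6}
5 enters at depth 2; path a·tau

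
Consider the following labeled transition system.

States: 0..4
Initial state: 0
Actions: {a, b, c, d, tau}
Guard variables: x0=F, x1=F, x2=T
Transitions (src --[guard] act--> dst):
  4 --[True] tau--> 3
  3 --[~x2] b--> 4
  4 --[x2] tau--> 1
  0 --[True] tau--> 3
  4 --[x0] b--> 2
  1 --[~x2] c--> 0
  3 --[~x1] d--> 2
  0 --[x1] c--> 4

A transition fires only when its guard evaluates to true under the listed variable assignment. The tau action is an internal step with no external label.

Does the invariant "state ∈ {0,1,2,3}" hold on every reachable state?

Safe = {0,1,2,3}
Reachable = {0,2,3}
  0: ✓
  2: ✓
  3: ✓

Answer: INVARIANT HOLDS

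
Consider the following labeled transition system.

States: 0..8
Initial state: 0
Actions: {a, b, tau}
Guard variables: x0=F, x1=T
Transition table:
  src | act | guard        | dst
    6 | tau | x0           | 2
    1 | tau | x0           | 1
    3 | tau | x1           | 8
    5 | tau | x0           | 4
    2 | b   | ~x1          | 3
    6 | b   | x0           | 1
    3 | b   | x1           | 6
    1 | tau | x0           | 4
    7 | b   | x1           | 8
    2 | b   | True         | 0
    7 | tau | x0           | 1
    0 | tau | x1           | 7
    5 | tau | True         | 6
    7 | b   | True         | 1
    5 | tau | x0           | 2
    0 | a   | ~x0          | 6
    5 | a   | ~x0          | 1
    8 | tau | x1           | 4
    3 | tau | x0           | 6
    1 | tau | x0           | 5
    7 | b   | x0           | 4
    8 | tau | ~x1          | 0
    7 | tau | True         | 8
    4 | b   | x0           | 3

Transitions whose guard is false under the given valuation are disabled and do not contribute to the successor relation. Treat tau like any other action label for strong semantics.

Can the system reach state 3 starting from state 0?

Answer: UNREACHABLE

Working:
After dropping false guards: 11 live edges.
L0 = {0}
L1 = {6,7}  total {0,6,7}
L2 = {1,8}  total {0,1,6,7,8}
L3 = {4}  total {0,1,4,6,7,8}
R = {0,1,4,6,7,8}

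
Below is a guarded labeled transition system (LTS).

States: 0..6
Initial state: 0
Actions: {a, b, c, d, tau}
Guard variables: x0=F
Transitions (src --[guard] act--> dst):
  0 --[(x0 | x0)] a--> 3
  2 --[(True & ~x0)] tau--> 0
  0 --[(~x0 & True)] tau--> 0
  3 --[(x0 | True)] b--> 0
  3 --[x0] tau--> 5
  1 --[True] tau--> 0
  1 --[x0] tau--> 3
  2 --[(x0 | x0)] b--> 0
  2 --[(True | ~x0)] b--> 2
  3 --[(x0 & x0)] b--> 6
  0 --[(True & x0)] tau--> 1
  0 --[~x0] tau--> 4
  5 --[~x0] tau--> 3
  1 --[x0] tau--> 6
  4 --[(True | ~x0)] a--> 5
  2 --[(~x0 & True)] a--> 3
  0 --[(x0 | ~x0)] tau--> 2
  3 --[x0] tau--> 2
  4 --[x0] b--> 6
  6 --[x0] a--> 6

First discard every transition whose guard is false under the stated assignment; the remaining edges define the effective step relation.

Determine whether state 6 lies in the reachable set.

Answer: UNREACHABLE

Analysis:
After dropping false guards: 10 live edges.
depth 0: {0}
depth 1: {2,4}  now seen {0,2,4}
depth 2: {3,5}  now seen {0,2,3,4,5}
R = {0,2,3,4,5}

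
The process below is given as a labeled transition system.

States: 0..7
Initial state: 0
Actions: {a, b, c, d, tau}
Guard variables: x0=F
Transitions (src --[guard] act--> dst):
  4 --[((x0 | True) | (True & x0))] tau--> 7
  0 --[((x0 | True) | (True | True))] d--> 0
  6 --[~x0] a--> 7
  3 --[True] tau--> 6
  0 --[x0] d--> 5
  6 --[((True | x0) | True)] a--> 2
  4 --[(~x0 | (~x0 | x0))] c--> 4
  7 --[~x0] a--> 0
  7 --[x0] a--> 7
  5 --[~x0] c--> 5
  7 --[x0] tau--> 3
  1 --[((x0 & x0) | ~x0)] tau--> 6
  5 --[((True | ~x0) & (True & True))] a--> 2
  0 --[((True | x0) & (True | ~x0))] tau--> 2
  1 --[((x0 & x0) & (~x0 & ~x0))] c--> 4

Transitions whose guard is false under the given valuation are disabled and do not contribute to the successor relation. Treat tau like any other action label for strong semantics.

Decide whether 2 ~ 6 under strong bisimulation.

Answer: NOT BISIMILAR

Analysis:
Refine partition for ~:
  π0 = {{0,1,2,3,4,5,6,7}}
  π1 = {{0},{1,3},{2},{4},{5},{6,7}}
  π2 = {{0},{1,3},{2},{4},{5},{6},{7}}
Fixed point at round 3; 7 class(es).
class of 2: {2}; class of 6: {6}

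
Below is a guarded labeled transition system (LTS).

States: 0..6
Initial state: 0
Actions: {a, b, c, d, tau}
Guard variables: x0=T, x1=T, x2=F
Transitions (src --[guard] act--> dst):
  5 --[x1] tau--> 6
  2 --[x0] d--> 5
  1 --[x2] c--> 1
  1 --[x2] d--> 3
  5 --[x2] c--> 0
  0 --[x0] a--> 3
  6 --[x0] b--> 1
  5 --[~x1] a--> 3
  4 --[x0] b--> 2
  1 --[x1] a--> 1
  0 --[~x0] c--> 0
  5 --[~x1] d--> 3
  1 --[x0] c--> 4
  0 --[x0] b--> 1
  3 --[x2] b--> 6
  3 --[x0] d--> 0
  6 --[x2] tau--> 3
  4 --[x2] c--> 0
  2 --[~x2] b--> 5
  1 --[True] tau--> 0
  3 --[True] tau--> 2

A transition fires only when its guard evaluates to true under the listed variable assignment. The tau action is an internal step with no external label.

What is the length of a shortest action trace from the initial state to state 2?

Answer: 2

Trace:
Layered search for 2:
  L0 = {0}
  L1 = {1,3}
  L2 = {2,4}
depth(2)=2, e.g. a·tau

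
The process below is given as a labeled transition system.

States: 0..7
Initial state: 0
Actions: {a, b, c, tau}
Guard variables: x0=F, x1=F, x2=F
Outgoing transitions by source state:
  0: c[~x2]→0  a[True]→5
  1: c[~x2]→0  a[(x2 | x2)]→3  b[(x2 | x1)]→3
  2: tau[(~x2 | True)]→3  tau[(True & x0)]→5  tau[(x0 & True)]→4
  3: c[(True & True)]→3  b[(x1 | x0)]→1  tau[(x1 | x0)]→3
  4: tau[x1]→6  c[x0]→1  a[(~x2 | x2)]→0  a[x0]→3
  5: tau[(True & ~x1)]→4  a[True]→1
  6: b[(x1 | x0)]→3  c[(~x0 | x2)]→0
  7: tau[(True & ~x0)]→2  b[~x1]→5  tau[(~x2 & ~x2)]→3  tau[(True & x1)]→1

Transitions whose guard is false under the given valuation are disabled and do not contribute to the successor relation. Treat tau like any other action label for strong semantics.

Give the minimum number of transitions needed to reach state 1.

Answer: 2

Working:
Layered search for 1:
  L0 = {0}
  L1 = {5}
  L2 = {1,4}
first hit 1 at d=2 via a·a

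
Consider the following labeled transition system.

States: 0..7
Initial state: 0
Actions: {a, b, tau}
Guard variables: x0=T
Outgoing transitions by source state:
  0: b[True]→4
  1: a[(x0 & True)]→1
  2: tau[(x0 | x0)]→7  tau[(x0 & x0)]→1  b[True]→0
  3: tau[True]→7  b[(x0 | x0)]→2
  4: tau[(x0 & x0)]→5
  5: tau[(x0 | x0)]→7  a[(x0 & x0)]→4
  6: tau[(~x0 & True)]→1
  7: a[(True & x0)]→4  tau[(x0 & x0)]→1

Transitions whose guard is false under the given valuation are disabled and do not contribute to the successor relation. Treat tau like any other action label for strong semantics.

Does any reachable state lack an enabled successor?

R = {0,1,4,5,7}
  0: b→4  [1 exit(s)]
  1: a→1  [1 exit(s)]
  4: tau→5  [1 exit(s)]
  5: a→4  tau→7  [2 exit(s)]
  7: a→4  tau→1  [2 exit(s)]

Answer: DEADLOCK-FREE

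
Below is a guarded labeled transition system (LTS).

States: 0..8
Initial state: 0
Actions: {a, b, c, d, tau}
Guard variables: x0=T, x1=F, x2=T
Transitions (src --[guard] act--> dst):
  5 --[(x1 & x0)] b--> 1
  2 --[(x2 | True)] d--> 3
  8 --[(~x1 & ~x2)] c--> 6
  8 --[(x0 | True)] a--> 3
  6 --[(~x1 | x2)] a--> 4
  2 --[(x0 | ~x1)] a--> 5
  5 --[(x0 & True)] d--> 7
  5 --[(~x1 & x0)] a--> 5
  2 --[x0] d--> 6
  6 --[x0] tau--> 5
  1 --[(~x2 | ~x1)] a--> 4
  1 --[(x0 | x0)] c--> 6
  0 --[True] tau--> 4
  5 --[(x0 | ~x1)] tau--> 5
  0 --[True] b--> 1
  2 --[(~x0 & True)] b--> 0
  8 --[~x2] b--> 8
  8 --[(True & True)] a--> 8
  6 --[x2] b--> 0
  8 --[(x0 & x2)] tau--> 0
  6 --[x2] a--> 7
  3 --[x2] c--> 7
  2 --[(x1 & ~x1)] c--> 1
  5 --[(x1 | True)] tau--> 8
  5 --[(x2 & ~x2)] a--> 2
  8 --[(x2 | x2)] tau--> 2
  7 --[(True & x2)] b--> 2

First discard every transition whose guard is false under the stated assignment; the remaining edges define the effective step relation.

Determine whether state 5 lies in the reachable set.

21 transition(s) survive guard evaluation.
Layer 0: {0}
Layer 1: {1,4}  cumulative {0,1,4}
Layer 2: {6}  cumulative {0,1,4,6}
Layer 3: {5,7}  cumulative {0,1,4,5,6,7}
Layer 4: {2,8}  cumulative {0,1,2,4,5,6,7,8}
Layer 5: {3}  cumulative {0,1,2,3,4,5,6,7,8}
Reachable = {0,1,2,3,4,5,6,7,8}
trace reaching 5: b·c·tau

Answer: REACHABLE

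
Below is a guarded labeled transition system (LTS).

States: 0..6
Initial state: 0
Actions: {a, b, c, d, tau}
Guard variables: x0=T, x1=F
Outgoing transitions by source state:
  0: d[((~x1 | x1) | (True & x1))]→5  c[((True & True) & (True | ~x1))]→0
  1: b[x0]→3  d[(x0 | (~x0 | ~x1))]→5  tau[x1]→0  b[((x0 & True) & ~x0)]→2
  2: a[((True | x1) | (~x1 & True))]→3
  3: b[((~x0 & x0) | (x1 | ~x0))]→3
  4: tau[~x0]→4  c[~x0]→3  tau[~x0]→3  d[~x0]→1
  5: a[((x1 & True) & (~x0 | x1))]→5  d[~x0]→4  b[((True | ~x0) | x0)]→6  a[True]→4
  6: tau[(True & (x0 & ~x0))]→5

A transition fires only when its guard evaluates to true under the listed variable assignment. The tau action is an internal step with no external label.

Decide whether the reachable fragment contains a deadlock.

Answer: DEADLOCK at state 4

Analysis:
R = {0,4,5,6}
  0: c→0  d→5  [2 out]
  4: ∅  [STUCK]
  5: a→4  b→6  [2 out]
  6: ∅  [STUCK]
trace reaching 4: d·a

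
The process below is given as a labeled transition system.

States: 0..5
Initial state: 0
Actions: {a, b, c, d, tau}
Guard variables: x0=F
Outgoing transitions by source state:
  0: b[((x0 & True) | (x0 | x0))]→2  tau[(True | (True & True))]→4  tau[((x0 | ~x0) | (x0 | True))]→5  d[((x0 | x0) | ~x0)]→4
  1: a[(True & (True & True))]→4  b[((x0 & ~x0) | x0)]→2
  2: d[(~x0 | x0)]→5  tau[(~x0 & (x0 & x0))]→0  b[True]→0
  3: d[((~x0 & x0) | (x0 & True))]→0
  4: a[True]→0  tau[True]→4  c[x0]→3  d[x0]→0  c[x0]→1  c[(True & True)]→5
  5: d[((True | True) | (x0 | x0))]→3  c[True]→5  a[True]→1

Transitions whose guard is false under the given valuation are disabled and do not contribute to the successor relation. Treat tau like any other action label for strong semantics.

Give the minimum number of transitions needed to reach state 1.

Layered search for 1:
  Layer 0: {0}
  Layer 1: {4,5}
  Layer 2: {1,3}
1 enters at depth 2; path tau·a

Answer: 2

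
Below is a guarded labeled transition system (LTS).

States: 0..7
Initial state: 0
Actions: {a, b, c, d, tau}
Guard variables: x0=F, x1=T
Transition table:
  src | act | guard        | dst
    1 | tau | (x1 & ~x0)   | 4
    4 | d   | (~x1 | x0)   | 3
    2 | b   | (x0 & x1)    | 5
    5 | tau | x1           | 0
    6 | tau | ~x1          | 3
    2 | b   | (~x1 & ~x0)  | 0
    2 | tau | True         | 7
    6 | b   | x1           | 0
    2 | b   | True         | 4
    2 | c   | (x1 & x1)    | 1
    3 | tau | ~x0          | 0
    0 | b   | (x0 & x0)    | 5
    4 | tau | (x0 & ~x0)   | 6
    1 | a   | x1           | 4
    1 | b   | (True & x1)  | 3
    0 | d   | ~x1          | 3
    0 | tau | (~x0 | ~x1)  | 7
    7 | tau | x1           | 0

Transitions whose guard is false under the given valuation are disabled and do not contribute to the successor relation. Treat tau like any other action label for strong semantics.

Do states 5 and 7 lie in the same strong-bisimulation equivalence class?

Answer: BISIMILAR

Trace:
Compute ~ classes (split until stable):
  π0 = {{0,1,2,3,4,5,6,7}}
  π1 = {{0,3,5,7},{1},{2},{4},{6}}
5 equivalence class(es) (converged in 2)
class of 5: {0,3,5,7}; class of 7: {0,3,5,7}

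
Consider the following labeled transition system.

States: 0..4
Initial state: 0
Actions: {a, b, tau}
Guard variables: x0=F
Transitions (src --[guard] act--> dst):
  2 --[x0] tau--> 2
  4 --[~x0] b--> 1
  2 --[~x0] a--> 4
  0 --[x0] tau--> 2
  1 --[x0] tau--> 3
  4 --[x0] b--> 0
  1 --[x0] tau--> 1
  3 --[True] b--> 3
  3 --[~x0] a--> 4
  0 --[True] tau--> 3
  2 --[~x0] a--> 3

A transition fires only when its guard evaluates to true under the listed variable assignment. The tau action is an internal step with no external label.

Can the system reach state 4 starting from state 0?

After dropping false guards: 6 live edges.
Layer 0: {0}
Layer 1: {3}  cumulative {0,3}
Layer 2: {4}  cumulative {0,3,4}
Layer 3: {1}  cumulative {0,1,3,4}
Reach set: {0,1,3,4}
trace reaching 4: tau·a

Answer: REACHABLE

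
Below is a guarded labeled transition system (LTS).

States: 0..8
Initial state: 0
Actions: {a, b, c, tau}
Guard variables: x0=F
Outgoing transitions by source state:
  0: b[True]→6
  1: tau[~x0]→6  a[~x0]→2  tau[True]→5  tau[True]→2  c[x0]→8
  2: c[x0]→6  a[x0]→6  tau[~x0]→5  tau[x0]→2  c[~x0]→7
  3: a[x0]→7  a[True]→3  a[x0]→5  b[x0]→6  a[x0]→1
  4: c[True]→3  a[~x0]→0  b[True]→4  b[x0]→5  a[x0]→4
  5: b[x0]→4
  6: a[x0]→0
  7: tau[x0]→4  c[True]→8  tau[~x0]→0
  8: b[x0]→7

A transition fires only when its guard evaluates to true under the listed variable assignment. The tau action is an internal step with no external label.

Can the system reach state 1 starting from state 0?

Answer: UNREACHABLE

Trace:
13 transition(s) survive guard evaluation.
L0 = {0}
L1 = {6}  total {0,6}
Reach set: {0,6}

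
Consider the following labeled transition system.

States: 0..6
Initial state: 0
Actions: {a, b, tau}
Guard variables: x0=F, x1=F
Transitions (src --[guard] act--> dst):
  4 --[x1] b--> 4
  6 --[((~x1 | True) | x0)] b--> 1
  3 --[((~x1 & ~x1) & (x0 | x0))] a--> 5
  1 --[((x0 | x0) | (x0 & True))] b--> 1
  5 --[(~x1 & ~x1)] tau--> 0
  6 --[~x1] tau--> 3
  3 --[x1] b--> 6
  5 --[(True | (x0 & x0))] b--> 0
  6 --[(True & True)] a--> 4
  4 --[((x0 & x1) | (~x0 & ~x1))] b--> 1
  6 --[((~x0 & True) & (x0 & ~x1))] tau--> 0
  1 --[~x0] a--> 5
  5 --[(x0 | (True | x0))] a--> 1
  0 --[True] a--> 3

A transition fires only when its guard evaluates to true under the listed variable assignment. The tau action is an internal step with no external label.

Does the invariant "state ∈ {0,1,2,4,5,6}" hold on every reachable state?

Answer: INVARIANT VIOLATED at state 3

Analysis:
Allowed set {0,1,2,4,5,6}
Reach set: {0,3}
  0: ✓
  3: outside
witness against invariant: a → 3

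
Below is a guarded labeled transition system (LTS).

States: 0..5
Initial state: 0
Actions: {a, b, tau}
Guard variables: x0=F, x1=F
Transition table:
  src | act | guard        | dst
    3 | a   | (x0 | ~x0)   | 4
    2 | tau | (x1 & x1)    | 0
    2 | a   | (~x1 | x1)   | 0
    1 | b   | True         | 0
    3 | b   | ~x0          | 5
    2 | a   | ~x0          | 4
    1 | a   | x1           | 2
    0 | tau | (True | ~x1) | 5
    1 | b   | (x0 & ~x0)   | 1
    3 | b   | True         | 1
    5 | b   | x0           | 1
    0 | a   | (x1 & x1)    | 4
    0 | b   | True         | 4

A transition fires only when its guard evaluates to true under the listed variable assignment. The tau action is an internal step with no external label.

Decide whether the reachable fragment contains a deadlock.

R = {0,4,5}
  0: b→4  tau→5  [deg 2]
  4: ∅  [no exit]
  5: ∅  [no exit]
witness 4: b

Answer: DEADLOCK at state 4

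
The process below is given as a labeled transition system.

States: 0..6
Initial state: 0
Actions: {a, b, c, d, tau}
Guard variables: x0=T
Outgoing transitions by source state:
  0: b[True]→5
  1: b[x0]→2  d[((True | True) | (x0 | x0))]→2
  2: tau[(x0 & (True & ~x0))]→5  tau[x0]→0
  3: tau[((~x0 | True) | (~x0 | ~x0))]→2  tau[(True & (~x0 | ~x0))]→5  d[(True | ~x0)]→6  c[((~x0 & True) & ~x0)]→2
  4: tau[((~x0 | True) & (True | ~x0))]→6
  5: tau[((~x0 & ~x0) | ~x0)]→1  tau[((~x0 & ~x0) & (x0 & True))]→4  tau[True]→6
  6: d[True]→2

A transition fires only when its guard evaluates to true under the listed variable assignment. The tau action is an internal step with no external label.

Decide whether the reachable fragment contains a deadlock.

Reach set: {0,2,5,6}
  0: b→5  [1 exit(s)]
  2: tau→0  [1 exit(s)]
  5: tau→6  [1 exit(s)]
  6: d→2  [1 exit(s)]

Answer: DEADLOCK-FREE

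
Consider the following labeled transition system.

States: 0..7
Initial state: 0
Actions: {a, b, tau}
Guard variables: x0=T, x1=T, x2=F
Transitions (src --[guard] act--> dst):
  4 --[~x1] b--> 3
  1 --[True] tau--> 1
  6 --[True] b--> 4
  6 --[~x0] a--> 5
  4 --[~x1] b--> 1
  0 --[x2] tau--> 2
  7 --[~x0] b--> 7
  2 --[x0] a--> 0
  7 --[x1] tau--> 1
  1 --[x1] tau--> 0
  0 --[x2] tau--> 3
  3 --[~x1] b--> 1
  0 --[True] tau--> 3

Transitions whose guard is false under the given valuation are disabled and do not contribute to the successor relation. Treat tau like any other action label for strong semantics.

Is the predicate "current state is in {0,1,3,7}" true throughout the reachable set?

Safe = {0,1,3,7}
Reach set: {0,3}
  0: ✓
  3: ✓

Answer: INVARIANT HOLDS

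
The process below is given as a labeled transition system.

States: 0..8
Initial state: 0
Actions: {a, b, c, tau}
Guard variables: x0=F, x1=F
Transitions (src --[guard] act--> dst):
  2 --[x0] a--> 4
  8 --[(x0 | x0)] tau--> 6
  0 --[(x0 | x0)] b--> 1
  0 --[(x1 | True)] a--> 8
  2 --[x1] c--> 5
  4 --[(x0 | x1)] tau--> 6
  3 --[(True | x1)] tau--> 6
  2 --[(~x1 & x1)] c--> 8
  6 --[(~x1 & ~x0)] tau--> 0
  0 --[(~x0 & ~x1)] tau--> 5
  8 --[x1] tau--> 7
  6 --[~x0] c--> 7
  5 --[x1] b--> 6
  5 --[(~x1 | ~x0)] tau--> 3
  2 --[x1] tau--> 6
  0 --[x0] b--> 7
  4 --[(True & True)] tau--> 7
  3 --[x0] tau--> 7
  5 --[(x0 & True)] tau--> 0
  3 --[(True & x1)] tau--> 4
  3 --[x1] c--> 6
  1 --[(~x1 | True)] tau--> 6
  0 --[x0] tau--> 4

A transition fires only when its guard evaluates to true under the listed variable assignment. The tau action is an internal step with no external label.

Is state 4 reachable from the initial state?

Answer: UNREACHABLE

Analysis:
After dropping false guards: 8 live edges.
Layer 0: {0}
Layer 1: {5,8}  cumulative {0,5,8}
Layer 2: {3}  cumulative {0,3,5,8}
Layer 3: {6}  cumulative {0,3,5,6,8}
Layer 4: {7}  cumulative {0,3,5,6,7,8}
Reach set: {0,3,5,6,7,8}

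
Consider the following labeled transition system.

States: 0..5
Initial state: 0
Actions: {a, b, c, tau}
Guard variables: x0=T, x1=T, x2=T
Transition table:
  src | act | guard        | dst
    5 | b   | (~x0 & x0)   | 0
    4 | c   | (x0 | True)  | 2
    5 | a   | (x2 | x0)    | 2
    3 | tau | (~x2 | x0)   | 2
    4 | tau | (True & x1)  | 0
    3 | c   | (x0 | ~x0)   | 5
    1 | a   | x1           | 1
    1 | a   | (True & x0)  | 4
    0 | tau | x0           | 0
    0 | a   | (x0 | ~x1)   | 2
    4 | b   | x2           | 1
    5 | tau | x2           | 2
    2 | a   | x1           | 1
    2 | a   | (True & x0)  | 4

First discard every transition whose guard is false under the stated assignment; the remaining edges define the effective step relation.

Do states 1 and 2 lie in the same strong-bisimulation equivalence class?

Compute ~ classes (split until stable):
  P[0] = {{0,1,2,3,4,5}}
  P[1] = {{0,5},{1,2},{3},{4}}
  P[2] = {{0},{1,2},{3},{4},{5}}
Fixed point at round 3; 5 class(es).
[1]={1,2}  [2]={1,2}

Answer: BISIMILAR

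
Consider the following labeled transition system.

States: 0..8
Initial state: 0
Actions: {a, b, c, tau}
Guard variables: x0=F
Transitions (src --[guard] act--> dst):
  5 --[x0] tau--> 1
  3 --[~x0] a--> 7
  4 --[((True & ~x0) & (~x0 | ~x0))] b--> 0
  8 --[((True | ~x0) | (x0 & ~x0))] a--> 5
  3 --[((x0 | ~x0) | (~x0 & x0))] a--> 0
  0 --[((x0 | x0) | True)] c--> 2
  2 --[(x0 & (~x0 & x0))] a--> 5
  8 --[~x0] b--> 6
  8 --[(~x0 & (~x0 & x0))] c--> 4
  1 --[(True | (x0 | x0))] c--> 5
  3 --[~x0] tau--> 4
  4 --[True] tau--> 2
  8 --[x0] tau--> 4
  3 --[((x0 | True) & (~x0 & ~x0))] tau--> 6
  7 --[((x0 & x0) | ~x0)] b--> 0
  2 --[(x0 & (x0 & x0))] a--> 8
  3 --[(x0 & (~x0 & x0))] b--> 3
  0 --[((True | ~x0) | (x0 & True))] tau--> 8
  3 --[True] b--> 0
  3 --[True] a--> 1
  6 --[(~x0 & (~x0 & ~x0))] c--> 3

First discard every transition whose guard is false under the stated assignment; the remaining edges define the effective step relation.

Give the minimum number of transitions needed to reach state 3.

Breadth-first toward 3:
  L0 = {0}
  L1 = {2,8}
  L2 = {5,6}
  L3 = {3}
3 enters at depth 3; path tau·b·c

Answer: 3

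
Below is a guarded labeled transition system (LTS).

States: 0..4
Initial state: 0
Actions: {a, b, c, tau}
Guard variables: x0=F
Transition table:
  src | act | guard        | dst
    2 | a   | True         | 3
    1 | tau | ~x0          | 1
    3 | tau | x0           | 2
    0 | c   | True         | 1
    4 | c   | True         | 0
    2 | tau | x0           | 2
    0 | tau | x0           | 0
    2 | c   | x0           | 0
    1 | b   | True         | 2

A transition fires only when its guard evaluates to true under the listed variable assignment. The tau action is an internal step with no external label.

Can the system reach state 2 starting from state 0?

Answer: REACHABLE

Trace:
5 transition(s) survive guard evaluation.
Layer 0: {0}
Layer 1: {1}  now seen {0,1}
Layer 2: {2}  now seen {0,1,2}
Layer 3: {3}  now seen {0,1,2,3}
R = {0,1,2,3}
witness 2: c·b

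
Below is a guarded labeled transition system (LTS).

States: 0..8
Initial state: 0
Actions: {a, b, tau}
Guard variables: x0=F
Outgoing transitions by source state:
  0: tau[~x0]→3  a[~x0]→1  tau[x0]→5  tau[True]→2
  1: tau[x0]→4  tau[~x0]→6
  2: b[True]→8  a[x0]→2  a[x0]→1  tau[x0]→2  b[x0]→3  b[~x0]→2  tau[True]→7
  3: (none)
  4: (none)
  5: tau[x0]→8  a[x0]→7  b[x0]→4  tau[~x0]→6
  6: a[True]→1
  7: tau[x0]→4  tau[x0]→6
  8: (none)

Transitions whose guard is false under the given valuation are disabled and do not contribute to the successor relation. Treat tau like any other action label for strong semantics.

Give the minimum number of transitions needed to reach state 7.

Answer: 2

Working:
Layered search for 7:
  Layer 0: {0}
  Layer 1: {1,2,3}
  Layer 2: {6,7,8}
7 enters at depth 2; path tau·tau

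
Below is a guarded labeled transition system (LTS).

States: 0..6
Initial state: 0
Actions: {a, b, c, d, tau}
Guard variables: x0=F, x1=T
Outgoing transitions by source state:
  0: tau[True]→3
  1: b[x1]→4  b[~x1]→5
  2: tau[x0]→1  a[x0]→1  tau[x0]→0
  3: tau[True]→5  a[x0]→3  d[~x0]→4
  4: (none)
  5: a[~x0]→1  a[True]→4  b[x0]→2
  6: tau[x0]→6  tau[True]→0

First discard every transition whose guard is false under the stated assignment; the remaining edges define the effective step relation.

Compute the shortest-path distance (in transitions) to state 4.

BFS to 4:
  Layer 0: {0}
  Layer 1: {3}
  Layer 2: {4,5}
first hit 4 at d=2 via tau·d

Answer: 2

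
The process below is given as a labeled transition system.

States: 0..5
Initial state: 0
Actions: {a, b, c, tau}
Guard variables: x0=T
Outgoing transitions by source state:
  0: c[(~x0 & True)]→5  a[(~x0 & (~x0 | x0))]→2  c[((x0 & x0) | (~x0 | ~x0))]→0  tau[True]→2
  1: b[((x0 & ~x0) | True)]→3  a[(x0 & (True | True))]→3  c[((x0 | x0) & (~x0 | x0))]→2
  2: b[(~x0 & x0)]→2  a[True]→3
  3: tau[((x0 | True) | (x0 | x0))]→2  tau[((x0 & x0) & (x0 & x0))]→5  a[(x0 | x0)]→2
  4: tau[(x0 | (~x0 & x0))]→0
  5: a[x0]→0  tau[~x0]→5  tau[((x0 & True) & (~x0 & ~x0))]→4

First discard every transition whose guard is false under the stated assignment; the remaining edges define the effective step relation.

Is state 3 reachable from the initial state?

Answer: REACHABLE

Trace:
11 transition(s) survive guard evaluation.
Layer 0: {0}
Layer 1: {2}  cumulative {0,2}
Layer 2: {3}  cumulative {0,2,3}
Layer 3: {5}  cumulative {0,2,3,5}
Reachable = {0,2,3,5}
Path to 3: tau·a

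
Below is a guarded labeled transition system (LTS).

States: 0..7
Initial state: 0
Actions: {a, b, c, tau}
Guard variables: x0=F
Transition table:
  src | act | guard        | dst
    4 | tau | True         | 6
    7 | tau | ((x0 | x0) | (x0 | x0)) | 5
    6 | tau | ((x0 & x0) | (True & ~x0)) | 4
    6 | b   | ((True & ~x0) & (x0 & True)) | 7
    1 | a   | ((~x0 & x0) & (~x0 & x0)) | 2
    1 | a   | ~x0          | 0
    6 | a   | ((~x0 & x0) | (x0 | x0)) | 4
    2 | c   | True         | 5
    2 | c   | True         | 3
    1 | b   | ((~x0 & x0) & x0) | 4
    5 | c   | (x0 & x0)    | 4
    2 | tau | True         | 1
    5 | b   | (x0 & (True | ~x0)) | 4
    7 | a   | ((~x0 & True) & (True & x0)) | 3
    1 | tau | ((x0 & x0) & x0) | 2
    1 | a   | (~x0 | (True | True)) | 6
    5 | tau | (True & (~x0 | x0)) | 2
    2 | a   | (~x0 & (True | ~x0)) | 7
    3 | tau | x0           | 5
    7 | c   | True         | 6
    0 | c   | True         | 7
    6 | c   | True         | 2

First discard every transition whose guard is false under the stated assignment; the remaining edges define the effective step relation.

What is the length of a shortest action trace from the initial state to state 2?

BFS to 2:
  Layer 0: {0}
  Layer 1: {7}
  Layer 2: {6}
  Layer 3: {2,4}
2 enters at depth 3; path c·c·c

Answer: 3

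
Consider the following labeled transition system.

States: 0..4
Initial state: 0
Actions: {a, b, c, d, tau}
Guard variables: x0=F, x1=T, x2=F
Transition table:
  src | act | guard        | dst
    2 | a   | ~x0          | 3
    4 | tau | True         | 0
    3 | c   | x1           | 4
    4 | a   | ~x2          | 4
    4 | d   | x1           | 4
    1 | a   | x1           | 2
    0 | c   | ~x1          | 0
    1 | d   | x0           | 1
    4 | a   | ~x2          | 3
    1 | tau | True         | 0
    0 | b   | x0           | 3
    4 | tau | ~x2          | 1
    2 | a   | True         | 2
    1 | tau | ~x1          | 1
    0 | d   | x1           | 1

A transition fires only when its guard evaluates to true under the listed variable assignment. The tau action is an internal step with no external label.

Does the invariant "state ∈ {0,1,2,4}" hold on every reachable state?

Answer: INVARIANT VIOLATED at state 3

Analysis:
Allowed set {0,1,2,4}
R = {0,1,2,3,4}
  0: ok
  1: ok
  2: ok
  3: VIOLATES
  4: ok
counterexample path to 3: d·a·a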